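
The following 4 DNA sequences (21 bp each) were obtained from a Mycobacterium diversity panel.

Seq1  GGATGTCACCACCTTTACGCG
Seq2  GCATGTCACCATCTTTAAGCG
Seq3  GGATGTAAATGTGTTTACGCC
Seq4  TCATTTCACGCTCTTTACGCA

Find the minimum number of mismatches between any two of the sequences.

Pairwise Hamming distances:
  Seq1 vs Seq2: 3
  Seq1 vs Seq3: 7
  Seq1 vs Seq4: 7
  Seq2 vs Seq3: 8
  Seq2 vs Seq4: 6
  Seq3 vs Seq4: 9
The smallest is 3, between Seq1 and Seq2.

3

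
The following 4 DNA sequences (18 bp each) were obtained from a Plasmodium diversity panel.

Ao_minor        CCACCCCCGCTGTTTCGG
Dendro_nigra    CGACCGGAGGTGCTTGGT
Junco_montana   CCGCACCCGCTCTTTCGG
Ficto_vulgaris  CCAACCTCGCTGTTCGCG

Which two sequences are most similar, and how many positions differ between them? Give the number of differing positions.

Pairwise Hamming distances:
  Ao_minor vs Dendro_nigra: 8
  Ao_minor vs Junco_montana: 3
  Ao_minor vs Ficto_vulgaris: 5
  Dendro_nigra vs Junco_montana: 11
  Dendro_nigra vs Ficto_vulgaris: 10
  Junco_montana vs Ficto_vulgaris: 8
The smallest is 3, between Ao_minor and Junco_montana.

3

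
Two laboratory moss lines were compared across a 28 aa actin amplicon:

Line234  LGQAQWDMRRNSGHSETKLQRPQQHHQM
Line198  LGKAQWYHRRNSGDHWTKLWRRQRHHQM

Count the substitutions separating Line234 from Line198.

9

The sequences differ at positions 3 (Q/K), 7 (D/Y), 8 (M/H), 14 (H/D), 15 (S/H), 16 (E/W), 20 (Q/W), 22 (P/R), 24 (Q/R).
That gives 9 mismatches out of 28 aligned sites, so the Hamming distance is 9.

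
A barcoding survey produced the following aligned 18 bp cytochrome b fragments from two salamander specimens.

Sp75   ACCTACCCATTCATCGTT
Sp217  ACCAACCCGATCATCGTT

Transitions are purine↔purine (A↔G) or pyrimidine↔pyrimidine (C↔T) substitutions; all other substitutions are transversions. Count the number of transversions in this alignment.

The sequences differ at positions 4 (T/A, transversion), 9 (A/G, transition), 10 (T/A, transversion).
Of the 3 differences, 1 transition and 2 transversions, so the answer is 2.

2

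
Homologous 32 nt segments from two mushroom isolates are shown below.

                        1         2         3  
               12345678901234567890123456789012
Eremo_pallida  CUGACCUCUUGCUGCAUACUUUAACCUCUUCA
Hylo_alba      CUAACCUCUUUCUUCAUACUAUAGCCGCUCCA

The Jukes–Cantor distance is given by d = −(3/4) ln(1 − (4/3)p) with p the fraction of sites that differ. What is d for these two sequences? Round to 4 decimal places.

0.2586

Mismatches occur at site 3 (G↔A), site 11 (G↔U), site 14 (G↔U), site 21 (U↔A), site 24 (A↔G), site 27 (U↔G), site 30 (U↔C).
p = 7/32 = 0.218750.
d = −0.75 · ln(1 − (4/3)·0.218750) = −0.75 · ln(0.708333) = −0.75 · (-0.344841) = 0.2586.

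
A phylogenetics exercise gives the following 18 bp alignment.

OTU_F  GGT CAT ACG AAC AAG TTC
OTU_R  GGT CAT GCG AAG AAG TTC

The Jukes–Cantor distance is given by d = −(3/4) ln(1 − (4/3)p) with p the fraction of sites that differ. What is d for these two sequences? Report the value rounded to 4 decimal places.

0.1203

Mismatches occur at site 7 (A→G), site 12 (C→G).
p = 2/18 = 0.111111.
d = −0.75 · ln(1 − (4/3)·0.111111) = −0.75 · ln(0.851852) = −0.75 · (-0.160342) = 0.1203.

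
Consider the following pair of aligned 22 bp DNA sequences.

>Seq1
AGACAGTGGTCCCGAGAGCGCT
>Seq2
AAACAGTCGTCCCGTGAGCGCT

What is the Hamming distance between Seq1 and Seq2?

3

Differing sites — 2:G/A; 8:G/C; 15:A/T.
That gives 3 mismatches out of 22 aligned sites, so the Hamming distance is 3.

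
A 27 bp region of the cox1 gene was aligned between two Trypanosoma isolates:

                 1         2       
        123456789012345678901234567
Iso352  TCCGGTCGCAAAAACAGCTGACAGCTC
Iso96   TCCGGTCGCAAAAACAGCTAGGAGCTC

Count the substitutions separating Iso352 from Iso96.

3

Differing sites — 20:G/A; 21:A/G; 22:C/G.
That gives 3 mismatches out of 27 aligned sites, so the Hamming distance is 3.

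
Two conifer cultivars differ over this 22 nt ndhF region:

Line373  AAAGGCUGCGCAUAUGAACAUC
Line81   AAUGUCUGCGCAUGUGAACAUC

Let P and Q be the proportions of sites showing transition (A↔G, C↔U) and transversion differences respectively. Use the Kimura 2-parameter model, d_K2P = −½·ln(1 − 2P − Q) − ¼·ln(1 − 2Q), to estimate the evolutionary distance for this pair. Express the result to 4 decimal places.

0.1505

Mismatches occur at site 3 (A→U, transversion), site 5 (G→U, transversion), site 14 (A→G, transition).
Of the 3 differences, 1 transition and 2 transversions over 22 sites: P = 1/22 = 0.045455, Q = 2/22 = 0.090909.
d = −0.5·ln(0.818181) − 0.25·ln(0.818182) = −0.5·(-0.200672) − 0.25·(-0.200670) = 0.1505.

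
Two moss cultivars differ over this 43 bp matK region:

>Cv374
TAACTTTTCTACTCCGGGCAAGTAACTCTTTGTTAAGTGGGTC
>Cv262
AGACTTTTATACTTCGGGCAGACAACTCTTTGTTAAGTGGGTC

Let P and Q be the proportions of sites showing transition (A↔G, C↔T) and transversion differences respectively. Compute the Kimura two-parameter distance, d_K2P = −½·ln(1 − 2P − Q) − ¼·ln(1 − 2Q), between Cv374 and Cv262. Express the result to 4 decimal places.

0.1880

Differing sites — 1:T/A (Tv); 2:A/G (Ti); 9:C/A (Tv); 14:C/T (Ti); 21:A/G (Ti); 22:G/A (Ti); 23:T/C (Ti).
Of the 7 differences, 5 transitions and 2 transversions over 43 sites: P = 5/43 = 0.116279, Q = 2/43 = 0.046512.
d = −0.5·ln(0.720930) − 0.25·ln(0.906976) = −0.5·(-0.327213) − 0.25·(-0.097639) = 0.1880.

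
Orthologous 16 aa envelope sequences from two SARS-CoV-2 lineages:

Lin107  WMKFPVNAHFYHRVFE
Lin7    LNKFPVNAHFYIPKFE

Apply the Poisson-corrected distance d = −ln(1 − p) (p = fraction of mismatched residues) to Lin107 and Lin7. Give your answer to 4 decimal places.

0.3747

Mismatches occur at site 1 (W→L), site 2 (M→N), site 12 (H→I), site 13 (R→P), site 14 (V→K).
p = 5/16 = 0.312500.
d = −ln(1 − 0.312500) = −ln(0.687500) = 0.3747.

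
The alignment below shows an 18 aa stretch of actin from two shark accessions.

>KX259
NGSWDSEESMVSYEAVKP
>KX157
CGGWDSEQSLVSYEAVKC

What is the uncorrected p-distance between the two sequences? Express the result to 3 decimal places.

0.278

The sequences differ at positions 1 (N/C), 3 (S/G), 8 (E/Q), 10 (M/L), 18 (P/C).
There are 5 differences over 18 sites, so p = 5/18 = 0.278.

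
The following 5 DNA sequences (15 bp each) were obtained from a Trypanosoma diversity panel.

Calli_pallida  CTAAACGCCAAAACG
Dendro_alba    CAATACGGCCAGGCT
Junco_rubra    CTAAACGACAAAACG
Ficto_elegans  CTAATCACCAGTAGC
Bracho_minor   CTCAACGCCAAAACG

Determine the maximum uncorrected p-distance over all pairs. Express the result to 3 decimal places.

0.733

Pairwise Hamming distances:
  Calli_pallida vs Dendro_alba: 7
  Calli_pallida vs Junco_rubra: 1
  Calli_pallida vs Ficto_elegans: 6
  Calli_pallida vs Bracho_minor: 1
  Dendro_alba vs Junco_rubra: 7
  Dendro_alba vs Ficto_elegans: 11
  Dendro_alba vs Bracho_minor: 8
  Junco_rubra vs Ficto_elegans: 7
  Junco_rubra vs Bracho_minor: 2
  Ficto_elegans vs Bracho_minor: 7
The largest is 11 mismatches, between Dendro_alba and Ficto_elegans; p = 11/15 = 0.733.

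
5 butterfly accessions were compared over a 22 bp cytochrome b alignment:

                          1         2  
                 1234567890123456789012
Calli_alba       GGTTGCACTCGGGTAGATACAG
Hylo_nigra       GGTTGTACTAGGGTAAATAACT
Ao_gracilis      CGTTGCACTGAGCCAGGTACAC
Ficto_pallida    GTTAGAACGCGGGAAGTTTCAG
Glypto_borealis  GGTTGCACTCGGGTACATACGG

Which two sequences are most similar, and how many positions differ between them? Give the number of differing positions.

Pairwise Hamming distances:
  Calli_alba vs Hylo_nigra: 6
  Calli_alba vs Ao_gracilis: 7
  Calli_alba vs Ficto_pallida: 7
  Calli_alba vs Glypto_borealis: 2
  Hylo_nigra vs Ao_gracilis: 11
  Hylo_nigra vs Ficto_pallida: 12
  Hylo_nigra vs Glypto_borealis: 6
  Ao_gracilis vs Ficto_pallida: 12
  Ao_gracilis vs Glypto_borealis: 9
  Ficto_pallida vs Glypto_borealis: 9
The smallest is 2, between Calli_alba and Glypto_borealis.

2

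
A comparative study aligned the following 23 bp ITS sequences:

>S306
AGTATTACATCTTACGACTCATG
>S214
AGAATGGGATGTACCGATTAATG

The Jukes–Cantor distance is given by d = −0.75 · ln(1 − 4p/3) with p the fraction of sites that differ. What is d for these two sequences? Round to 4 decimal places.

0.5532

Mismatches occur at site 3 (T↔A), site 6 (T↔G), site 7 (A↔G), site 8 (C↔G), site 11 (C↔G), site 13 (T↔A), site 14 (A↔C), site 18 (C↔T), site 20 (C↔A).
p = 9/23 = 0.391304.
d = −0.75 · ln(1 − (4/3)·0.391304) = −0.75 · ln(0.478261) = −0.75 · (-0.737599) = 0.5532.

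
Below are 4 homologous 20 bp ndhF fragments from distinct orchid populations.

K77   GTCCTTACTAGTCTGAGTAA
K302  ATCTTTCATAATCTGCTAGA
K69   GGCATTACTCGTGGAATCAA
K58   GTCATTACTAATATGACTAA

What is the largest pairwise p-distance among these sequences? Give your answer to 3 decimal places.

Pairwise Hamming distances:
  K77 vs K302: 9
  K77 vs K69: 8
  K77 vs K58: 4
  K302 vs K69: 13
  K302 vs K58: 9
  K69 vs K58: 8
The largest is 13 mismatches, between K302 and K69; p = 13/20 = 0.650.

0.650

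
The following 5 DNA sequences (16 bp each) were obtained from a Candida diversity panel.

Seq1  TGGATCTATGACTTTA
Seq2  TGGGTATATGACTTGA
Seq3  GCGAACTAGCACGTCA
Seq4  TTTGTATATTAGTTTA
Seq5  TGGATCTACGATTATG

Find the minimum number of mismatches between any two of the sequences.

3

Pairwise Hamming distances:
  Seq1 vs Seq2: 3
  Seq1 vs Seq3: 7
  Seq1 vs Seq4: 6
  Seq1 vs Seq5: 4
  Seq2 vs Seq3: 9
  Seq2 vs Seq4: 5
  Seq2 vs Seq5: 7
  Seq3 vs Seq4: 11
  Seq3 vs Seq5: 10
  Seq4 vs Seq5: 9
The smallest is 3, between Seq1 and Seq2.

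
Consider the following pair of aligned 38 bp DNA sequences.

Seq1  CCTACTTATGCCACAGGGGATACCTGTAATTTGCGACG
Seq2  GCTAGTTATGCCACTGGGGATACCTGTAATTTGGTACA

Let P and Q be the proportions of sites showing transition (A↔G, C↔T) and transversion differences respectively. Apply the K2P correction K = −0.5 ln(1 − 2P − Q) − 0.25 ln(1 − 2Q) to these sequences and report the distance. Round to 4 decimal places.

The sequences differ at positions 1 (C/G, transversion), 5 (C/G, transversion), 15 (A/T, transversion), 34 (C/G, transversion), 35 (G/T, transversion), 38 (G/A, transition).
Of the 6 differences, 1 transition and 5 transversions over 38 sites: P = 1/38 = 0.026316, Q = 5/38 = 0.131579.
d = −0.5·ln(0.815789) − 0.25·ln(0.736842) = −0.5·(-0.203600) − 0.25·(-0.305382) = 0.1781.

0.1781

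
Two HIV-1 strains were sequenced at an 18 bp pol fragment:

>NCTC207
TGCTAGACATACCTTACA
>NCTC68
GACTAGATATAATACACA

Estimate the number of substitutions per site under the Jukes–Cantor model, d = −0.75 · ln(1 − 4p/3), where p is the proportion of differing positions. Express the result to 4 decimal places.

0.5482

Mismatches occur at site 1 (T/G), site 2 (G/A), site 8 (C/T), site 12 (C/A), site 13 (C/T), site 14 (T/A), site 15 (T/C).
p = 7/18 = 0.388889.
d = −0.75 · ln(1 − (4/3)·0.388889) = −0.75 · ln(0.481481) = −0.75 · (-0.730889) = 0.5482.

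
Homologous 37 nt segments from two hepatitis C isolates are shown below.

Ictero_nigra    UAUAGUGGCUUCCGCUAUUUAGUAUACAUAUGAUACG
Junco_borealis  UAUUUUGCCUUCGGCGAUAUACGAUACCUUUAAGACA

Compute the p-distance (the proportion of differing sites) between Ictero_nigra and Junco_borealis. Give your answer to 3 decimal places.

The sequences differ at positions 4 (A/U), 5 (G/U), 8 (G/C), 13 (C/G), 16 (U/G), 19 (U/A), 22 (G/C), 23 (U/G), 28 (A/C), 30 (A/U), 32 (G/A), 34 (U/G), 37 (G/A).
There are 13 differences over 37 sites, so p = 13/37 = 0.351.

0.351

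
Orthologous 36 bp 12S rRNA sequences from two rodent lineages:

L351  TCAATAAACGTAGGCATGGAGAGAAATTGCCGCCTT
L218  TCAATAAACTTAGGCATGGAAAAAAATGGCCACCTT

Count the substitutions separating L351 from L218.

Differing sites — 10:G/T; 21:G/A; 23:G/A; 28:T/G; 32:G/A.
That gives 5 mismatches out of 36 aligned sites, so the Hamming distance is 5.

5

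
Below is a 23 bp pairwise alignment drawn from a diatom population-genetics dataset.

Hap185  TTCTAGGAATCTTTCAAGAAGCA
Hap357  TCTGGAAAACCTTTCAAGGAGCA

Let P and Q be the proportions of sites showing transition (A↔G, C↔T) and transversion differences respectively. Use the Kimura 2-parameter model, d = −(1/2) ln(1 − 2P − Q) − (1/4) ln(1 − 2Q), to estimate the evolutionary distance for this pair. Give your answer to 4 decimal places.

0.5508

Differing sites — 2:T/C (Ti); 3:C/T (Ti); 4:T/G (Tv); 5:A/G (Ti); 6:G/A (Ti); 7:G/A (Ti); 10:T/C (Ti); 19:A/G (Ti).
Of the 8 differences, 7 transitions and 1 transversion over 23 sites: P = 7/23 = 0.304348, Q = 1/23 = 0.043478.
d = −0.5·ln(0.347826) − 0.25·ln(0.913044) = −0.5·(-1.056053) − 0.25·(-0.090971) = 0.5508.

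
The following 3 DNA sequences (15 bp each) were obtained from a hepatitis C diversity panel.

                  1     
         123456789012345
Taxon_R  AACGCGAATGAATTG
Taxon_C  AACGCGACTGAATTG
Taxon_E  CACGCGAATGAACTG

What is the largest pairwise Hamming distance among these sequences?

Pairwise Hamming distances:
  Taxon_R vs Taxon_C: 1
  Taxon_R vs Taxon_E: 2
  Taxon_C vs Taxon_E: 3
The largest is 3, between Taxon_C and Taxon_E.

3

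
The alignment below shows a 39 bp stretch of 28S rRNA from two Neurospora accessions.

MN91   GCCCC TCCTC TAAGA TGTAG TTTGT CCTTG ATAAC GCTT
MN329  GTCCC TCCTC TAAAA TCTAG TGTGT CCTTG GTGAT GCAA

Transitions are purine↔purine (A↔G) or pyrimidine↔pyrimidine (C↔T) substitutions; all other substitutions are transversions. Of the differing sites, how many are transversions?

Differing sites — 2:C/T (Ti); 14:G/A (Ti); 17:G/C (Tv); 22:T/G (Tv); 31:A/G (Ti); 33:A/G (Ti); 35:C/T (Ti); 38:T/A (Tv); 39:T/A (Tv).
Of the 9 differences, 5 transitions and 4 transversions, so the answer is 4.

4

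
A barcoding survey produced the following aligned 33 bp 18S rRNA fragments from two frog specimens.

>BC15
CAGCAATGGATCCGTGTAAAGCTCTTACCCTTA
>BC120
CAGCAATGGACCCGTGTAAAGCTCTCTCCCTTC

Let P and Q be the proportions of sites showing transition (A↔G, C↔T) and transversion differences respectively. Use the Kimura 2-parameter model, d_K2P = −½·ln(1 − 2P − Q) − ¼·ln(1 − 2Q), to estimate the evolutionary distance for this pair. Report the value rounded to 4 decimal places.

0.1326

Differing sites — 11:T/C (Ti); 26:T/C (Ti); 27:A/T (Tv); 33:A/C (Tv).
Of the 4 differences, 2 transitions and 2 transversions over 33 sites: P = 2/33 = 0.060606, Q = 2/33 = 0.060606.
d = −0.5·ln(0.818182) − 0.25·ln(0.878788) = −0.5·(-0.200670) − 0.25·(-0.129212) = 0.1326.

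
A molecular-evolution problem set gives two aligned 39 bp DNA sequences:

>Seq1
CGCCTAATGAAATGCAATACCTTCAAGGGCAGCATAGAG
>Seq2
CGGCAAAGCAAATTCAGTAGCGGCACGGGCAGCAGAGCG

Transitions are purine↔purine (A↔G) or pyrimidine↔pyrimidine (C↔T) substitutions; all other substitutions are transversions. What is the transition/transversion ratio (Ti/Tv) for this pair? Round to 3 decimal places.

The sequences differ at positions 3 (C/G, transversion), 5 (T/A, transversion), 8 (T/G, transversion), 9 (G/C, transversion), 14 (G/T, transversion), 17 (A/G, transition), 20 (C/G, transversion), 22 (T/G, transversion), 23 (T/G, transversion), 26 (A/C, transversion), 35 (T/G, transversion), 38 (A/C, transversion).
Of the 12 differences, 1 transition and 11 transversions, so Ti/Tv = 1/11 = 0.091.

0.091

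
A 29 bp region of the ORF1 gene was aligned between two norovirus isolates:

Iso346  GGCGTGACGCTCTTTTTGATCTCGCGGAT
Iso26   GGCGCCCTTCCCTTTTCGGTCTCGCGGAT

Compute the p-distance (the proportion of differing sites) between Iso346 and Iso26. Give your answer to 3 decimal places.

Differing sites — 5:T/C; 6:G/C; 7:A/C; 8:C/T; 9:G/T; 11:T/C; 17:T/C; 19:A/G.
There are 8 differences over 29 sites, so p = 8/29 = 0.276.

0.276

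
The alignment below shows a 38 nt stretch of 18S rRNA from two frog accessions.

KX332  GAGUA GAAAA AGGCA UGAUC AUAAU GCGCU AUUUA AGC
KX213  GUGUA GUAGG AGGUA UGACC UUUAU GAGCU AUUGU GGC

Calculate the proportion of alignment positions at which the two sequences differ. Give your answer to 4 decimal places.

Differing sites — 2:A/U; 7:A/U; 9:A/G; 10:A/G; 14:C/U; 19:U/C; 21:A/U; 23:A/U; 27:C/A; 34:U/G; 35:A/U; 36:A/G.
There are 12 differences over 38 sites, so p = 12/38 = 0.3158.

0.3158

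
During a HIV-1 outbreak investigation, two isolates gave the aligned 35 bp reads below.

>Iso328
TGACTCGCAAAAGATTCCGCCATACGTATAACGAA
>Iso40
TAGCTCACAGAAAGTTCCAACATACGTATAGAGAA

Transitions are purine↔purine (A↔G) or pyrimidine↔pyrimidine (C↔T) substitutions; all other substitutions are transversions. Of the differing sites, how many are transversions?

2

Differing sites — 2:G/A (Ti); 3:A/G (Ti); 7:G/A (Ti); 10:A/G (Ti); 13:G/A (Ti); 14:A/G (Ti); 19:G/A (Ti); 20:C/A (Tv); 31:A/G (Ti); 32:C/A (Tv).
Of the 10 differences, 8 transitions and 2 transversions, so the answer is 2.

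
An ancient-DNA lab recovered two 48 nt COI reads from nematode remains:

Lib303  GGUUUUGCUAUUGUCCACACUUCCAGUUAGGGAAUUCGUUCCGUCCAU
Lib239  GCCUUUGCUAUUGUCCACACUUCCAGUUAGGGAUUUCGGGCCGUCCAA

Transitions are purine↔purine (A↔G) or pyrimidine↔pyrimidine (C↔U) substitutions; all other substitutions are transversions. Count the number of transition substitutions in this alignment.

Mismatches occur at site 2 (G→C, transversion), site 3 (U→C, transition), site 34 (A→U, transversion), site 39 (U→G, transversion), site 40 (U→G, transversion), site 48 (U→A, transversion).
Of the 6 differences, 1 transition and 5 transversions, so the answer is 1.

1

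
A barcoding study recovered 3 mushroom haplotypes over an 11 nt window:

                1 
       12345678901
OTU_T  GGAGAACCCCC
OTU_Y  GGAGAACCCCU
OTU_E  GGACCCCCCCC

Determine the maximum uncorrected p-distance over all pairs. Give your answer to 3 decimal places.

0.364

Pairwise Hamming distances:
  OTU_T vs OTU_Y: 1
  OTU_T vs OTU_E: 3
  OTU_Y vs OTU_E: 4
The largest is 4 mismatches, between OTU_Y and OTU_E; p = 4/11 = 0.364.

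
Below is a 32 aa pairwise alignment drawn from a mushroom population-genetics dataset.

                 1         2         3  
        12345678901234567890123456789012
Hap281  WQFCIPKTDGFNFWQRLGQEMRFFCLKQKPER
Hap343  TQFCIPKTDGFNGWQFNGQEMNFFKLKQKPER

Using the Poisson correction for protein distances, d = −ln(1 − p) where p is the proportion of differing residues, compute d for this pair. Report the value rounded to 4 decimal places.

0.2076

Mismatches occur at site 1 (W/T), site 13 (F/G), site 16 (R/F), site 17 (L/N), site 22 (R/N), site 25 (C/K).
p = 6/32 = 0.187500.
d = −ln(1 − 0.187500) = −ln(0.812500) = 0.2076.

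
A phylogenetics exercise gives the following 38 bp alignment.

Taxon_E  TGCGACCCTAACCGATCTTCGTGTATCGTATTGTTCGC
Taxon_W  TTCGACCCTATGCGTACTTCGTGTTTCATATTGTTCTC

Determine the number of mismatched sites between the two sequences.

Differing sites — 2:G/T; 11:A/T; 12:C/G; 15:A/T; 16:T/A; 25:A/T; 28:G/A; 37:G/T.
That gives 8 mismatches out of 38 aligned sites, so the Hamming distance is 8.

8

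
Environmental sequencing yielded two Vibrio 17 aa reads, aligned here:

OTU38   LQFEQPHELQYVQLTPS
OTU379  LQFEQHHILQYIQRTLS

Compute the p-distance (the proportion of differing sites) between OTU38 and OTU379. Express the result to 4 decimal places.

Mismatches occur at site 6 (P→H), site 8 (E→I), site 12 (V→I), site 14 (L→R), site 16 (P→L).
There are 5 differences over 17 sites, so p = 5/17 = 0.2941.

0.2941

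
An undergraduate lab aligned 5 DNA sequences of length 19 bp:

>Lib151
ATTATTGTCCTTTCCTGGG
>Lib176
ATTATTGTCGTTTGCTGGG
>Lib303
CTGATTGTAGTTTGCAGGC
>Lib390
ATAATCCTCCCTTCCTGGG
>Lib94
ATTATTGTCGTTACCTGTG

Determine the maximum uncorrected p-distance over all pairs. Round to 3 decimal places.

0.526

Pairwise Hamming distances:
  Lib151 vs Lib176: 2
  Lib151 vs Lib303: 7
  Lib151 vs Lib390: 4
  Lib151 vs Lib94: 3
  Lib176 vs Lib303: 5
  Lib176 vs Lib390: 6
  Lib176 vs Lib94: 3
  Lib303 vs Lib390: 10
  Lib303 vs Lib94: 8
  Lib390 vs Lib94: 7
The largest is 10 mismatches, between Lib303 and Lib390; p = 10/19 = 0.526.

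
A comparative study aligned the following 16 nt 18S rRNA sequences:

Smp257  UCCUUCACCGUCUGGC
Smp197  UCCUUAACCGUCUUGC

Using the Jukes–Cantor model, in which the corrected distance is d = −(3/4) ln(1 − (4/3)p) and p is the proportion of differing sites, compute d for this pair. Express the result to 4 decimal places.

0.1367

The sequences differ at positions 6 (C/A), 14 (G/U).
p = 2/16 = 0.125000.
d = −0.75 · ln(1 − (4/3)·0.125000) = −0.75 · ln(0.833333) = −0.75 · (-0.182322) = 0.1367.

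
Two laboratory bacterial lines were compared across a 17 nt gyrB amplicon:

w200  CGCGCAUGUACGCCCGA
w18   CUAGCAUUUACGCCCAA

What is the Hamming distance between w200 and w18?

4

The sequences differ at positions 2 (G/U), 3 (C/A), 8 (G/U), 16 (G/A).
That gives 4 mismatches out of 17 aligned sites, so the Hamming distance is 4.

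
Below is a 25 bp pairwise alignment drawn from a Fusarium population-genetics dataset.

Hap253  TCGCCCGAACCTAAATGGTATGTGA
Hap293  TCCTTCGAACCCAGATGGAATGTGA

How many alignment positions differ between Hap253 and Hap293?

6

Differing sites — 3:G/C; 4:C/T; 5:C/T; 12:T/C; 14:A/G; 19:T/A.
That gives 6 mismatches out of 25 aligned sites, so the Hamming distance is 6.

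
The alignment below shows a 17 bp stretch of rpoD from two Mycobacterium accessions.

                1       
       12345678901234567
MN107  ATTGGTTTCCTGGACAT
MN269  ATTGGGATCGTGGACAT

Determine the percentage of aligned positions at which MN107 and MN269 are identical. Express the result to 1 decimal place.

Differing sites — 6:T/G; 7:T/A; 10:C/G.
14 of the 17 sites match, so the percent identity is 14/17 × 100 = 82.4%.

82.4%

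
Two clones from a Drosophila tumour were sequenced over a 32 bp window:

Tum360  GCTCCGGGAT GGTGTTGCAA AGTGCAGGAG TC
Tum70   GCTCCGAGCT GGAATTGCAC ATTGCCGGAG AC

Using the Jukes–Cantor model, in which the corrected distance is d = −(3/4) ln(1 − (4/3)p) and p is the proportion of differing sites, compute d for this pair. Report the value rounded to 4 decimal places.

The sequences differ at positions 7 (G/A), 9 (A/C), 13 (T/A), 14 (G/A), 20 (A/C), 22 (G/T), 26 (A/C), 31 (T/A).
p = 8/32 = 0.250000.
d = −0.75 · ln(1 − (4/3)·0.250000) = −0.75 · ln(0.666667) = −0.75 · (-0.405465) = 0.3041.

0.3041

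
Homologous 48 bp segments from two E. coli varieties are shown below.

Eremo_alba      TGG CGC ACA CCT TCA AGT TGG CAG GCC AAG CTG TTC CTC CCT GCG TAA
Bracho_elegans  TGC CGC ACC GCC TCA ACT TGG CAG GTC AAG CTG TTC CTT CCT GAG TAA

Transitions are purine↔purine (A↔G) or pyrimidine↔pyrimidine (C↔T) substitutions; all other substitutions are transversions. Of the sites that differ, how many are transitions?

3

Mismatches occur at site 3 (G↔C, transversion), site 9 (A↔C, transversion), site 10 (C↔G, transversion), site 12 (T↔C, transition), site 17 (G↔C, transversion), site 26 (C↔T, transition), site 39 (C↔T, transition), site 44 (C↔A, transversion).
Of the 8 differences, 3 transitions and 5 transversions, so the answer is 3.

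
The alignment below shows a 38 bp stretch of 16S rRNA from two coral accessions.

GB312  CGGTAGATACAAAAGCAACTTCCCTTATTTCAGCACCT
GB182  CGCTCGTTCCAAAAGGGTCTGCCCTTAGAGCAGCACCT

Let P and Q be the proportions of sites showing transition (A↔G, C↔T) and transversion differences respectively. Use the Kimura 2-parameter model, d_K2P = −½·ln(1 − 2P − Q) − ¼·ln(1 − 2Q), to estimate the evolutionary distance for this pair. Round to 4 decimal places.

0.3765

Differing sites — 3:G/C (Tv); 5:A/C (Tv); 7:A/T (Tv); 9:A/C (Tv); 16:C/G (Tv); 17:A/G (Ti); 18:A/T (Tv); 21:T/G (Tv); 28:T/G (Tv); 29:T/A (Tv); 30:T/G (Tv).
Of the 11 differences, 1 transition and 10 transversions over 38 sites: P = 1/38 = 0.026316, Q = 10/38 = 0.263158.
d = −0.5·ln(0.684210) − 0.25·ln(0.473684) = −0.5·(-0.379490) − 0.25·(-0.747215) = 0.3765.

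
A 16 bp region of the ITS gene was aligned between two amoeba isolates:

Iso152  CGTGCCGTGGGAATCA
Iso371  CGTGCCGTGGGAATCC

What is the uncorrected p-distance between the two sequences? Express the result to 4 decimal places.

The sequences differ at position 16 (A/C).
There are 1 differences over 16 sites, so p = 1/16 = 0.0625.

0.0625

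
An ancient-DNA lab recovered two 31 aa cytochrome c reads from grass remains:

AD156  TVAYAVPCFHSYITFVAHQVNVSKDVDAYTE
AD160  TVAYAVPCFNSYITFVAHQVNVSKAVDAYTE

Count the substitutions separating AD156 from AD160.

2

The sequences differ at positions 10 (H/N), 25 (D/A).
That gives 2 mismatches out of 31 aligned sites, so the Hamming distance is 2.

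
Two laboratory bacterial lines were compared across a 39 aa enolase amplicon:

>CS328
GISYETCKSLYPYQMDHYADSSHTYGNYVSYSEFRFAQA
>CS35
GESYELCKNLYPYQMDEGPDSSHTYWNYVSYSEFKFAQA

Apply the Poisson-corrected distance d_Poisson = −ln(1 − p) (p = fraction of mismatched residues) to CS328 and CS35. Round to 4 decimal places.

Mismatches occur at site 2 (I→E), site 6 (T→L), site 9 (S→N), site 17 (H→E), site 18 (Y→G), site 19 (A→P), site 26 (G→W), site 35 (R→K).
p = 8/39 = 0.205128.
d = −ln(1 − 0.205128) = −ln(0.794872) = 0.2296.

0.2296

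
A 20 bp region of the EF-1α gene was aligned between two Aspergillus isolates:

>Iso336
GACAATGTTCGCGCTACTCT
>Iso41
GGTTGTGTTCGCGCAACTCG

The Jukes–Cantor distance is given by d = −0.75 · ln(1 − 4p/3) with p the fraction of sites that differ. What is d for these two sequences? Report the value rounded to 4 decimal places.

0.3831

The sequences differ at positions 2 (A/G), 3 (C/T), 4 (A/T), 5 (A/G), 15 (T/A), 20 (T/G).
p = 6/20 = 0.300000.
d = −0.75 · ln(1 − (4/3)·0.300000) = −0.75 · ln(0.600000) = −0.75 · (-0.510826) = 0.3831.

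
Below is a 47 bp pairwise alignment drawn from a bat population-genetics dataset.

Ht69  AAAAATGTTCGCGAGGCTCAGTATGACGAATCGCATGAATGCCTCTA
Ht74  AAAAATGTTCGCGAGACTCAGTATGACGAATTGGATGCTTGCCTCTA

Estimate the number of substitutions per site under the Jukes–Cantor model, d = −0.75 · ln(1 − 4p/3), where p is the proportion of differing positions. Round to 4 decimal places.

0.1147

Mismatches occur at site 16 (G→A), site 32 (C→T), site 34 (C→G), site 38 (A→C), site 39 (A→T).
p = 5/47 = 0.106383.
d = −0.75 · ln(1 − (4/3)·0.106383) = −0.75 · ln(0.858156) = −0.75 · (-0.152969) = 0.1147.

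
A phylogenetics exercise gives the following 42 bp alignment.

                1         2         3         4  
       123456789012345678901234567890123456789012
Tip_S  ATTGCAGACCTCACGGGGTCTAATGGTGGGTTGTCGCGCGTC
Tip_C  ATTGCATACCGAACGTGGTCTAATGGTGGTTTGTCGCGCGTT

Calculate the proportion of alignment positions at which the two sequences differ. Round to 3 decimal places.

0.143

The sequences differ at positions 7 (G/T), 11 (T/G), 12 (C/A), 16 (G/T), 30 (G/T), 42 (C/T).
There are 6 differences over 42 sites, so p = 6/42 = 0.143.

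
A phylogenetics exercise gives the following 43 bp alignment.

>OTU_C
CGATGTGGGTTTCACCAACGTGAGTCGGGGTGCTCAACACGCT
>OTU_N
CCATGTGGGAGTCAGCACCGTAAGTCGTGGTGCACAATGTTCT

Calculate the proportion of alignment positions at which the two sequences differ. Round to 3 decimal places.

Differing sites — 2:G/C; 10:T/A; 11:T/G; 15:C/G; 18:A/C; 22:G/A; 28:G/T; 34:T/A; 38:C/T; 39:A/G; 40:C/T; 41:G/T.
There are 12 differences over 43 sites, so p = 12/43 = 0.279.

0.279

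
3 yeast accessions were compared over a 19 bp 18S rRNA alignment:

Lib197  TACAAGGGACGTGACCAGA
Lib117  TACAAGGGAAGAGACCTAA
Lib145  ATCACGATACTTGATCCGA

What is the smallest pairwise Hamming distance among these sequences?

Pairwise Hamming distances:
  Lib197 vs Lib117: 4
  Lib197 vs Lib145: 8
  Lib117 vs Lib145: 11
The smallest is 4, between Lib197 and Lib117.

4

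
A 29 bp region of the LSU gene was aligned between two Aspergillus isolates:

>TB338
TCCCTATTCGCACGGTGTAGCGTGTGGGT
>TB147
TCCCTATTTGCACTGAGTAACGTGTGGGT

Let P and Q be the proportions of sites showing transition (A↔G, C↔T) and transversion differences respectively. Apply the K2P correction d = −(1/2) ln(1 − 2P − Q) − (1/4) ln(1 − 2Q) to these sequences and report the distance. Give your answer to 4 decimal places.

Mismatches occur at site 9 (C↔T, transition), site 14 (G↔T, transversion), site 16 (T↔A, transversion), site 20 (G↔A, transition).
Of the 4 differences, 2 transitions and 2 transversions over 29 sites: P = 2/29 = 0.068966, Q = 2/29 = 0.068966.
d = −0.5·ln(0.793102) − 0.25·ln(0.862068) = −0.5·(-0.231803) − 0.25·(-0.148421) = 0.1530.

0.1530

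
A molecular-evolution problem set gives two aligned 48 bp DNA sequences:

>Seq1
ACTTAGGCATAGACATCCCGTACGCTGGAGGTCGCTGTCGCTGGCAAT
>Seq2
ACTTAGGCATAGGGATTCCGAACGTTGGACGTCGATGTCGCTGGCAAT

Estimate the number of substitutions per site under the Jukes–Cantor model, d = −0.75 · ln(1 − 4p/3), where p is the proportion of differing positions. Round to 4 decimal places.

The sequences differ at positions 13 (A/G), 14 (C/G), 17 (C/T), 21 (T/A), 25 (C/T), 30 (G/C), 35 (C/A).
p = 7/48 = 0.145833.
d = −0.75 · ln(1 − (4/3)·0.145833) = −0.75 · ln(0.805556) = −0.75 · (-0.216223) = 0.1622.

0.1622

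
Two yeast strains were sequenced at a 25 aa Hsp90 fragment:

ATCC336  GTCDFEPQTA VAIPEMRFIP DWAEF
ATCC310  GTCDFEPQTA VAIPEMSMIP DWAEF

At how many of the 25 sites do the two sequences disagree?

Mismatches occur at site 17 (R→S), site 18 (F→M).
That gives 2 mismatches out of 25 aligned sites, so the Hamming distance is 2.

2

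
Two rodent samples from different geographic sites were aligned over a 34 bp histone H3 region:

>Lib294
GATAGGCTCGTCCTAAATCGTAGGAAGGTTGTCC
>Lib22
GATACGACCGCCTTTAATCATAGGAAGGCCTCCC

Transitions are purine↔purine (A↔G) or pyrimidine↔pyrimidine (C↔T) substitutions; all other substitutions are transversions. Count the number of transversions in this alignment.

4

Mismatches occur at site 5 (G↔C, transversion), site 7 (C↔A, transversion), site 8 (T↔C, transition), site 11 (T↔C, transition), site 13 (C↔T, transition), site 15 (A↔T, transversion), site 20 (G↔A, transition), site 29 (T↔C, transition), site 30 (T↔C, transition), site 31 (G↔T, transversion), site 32 (T↔C, transition).
Of the 11 differences, 7 transitions and 4 transversions, so the answer is 4.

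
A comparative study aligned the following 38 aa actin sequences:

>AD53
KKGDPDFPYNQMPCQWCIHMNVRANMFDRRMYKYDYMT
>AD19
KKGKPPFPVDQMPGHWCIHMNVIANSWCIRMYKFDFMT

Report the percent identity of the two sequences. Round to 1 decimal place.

65.8%

Differing sites — 4:D/K; 6:D/P; 9:Y/V; 10:N/D; 14:C/G; 15:Q/H; 23:R/I; 26:M/S; 27:F/W; 28:D/C; 29:R/I; 34:Y/F; 36:Y/F.
25 of the 38 sites match, so the percent identity is 25/38 × 100 = 65.8%.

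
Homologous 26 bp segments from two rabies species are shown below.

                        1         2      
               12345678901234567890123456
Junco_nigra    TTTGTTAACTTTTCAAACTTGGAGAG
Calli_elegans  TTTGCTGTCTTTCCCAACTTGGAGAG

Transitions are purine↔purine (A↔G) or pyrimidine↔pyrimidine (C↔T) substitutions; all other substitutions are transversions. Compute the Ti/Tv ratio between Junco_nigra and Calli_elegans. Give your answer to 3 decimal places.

1.500

The sequences differ at positions 5 (T/C, transition), 7 (A/G, transition), 8 (A/T, transversion), 13 (T/C, transition), 15 (A/C, transversion).
Of the 5 differences, 3 transitions and 2 transversions, so Ti/Tv = 3/2 = 1.500.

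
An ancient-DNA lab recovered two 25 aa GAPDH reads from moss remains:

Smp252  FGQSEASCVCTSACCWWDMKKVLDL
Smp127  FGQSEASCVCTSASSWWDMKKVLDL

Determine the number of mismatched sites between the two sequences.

2

Mismatches occur at site 14 (C↔S), site 15 (C↔S).
That gives 2 mismatches out of 25 aligned sites, so the Hamming distance is 2.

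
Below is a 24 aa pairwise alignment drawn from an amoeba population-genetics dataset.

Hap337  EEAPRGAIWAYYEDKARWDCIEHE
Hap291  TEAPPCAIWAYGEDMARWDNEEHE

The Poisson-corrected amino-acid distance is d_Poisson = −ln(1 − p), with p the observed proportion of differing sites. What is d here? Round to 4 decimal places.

0.3448

The sequences differ at positions 1 (E/T), 5 (R/P), 6 (G/C), 12 (Y/G), 15 (K/M), 20 (C/N), 21 (I/E).
p = 7/24 = 0.291667.
d = −ln(1 − 0.291667) = −ln(0.708333) = 0.3448.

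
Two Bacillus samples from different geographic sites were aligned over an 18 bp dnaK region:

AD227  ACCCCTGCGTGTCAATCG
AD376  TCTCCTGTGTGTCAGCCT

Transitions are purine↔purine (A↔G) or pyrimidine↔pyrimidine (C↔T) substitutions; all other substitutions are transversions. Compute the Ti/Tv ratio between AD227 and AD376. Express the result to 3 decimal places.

2.000

The sequences differ at positions 1 (A/T, transversion), 3 (C/T, transition), 8 (C/T, transition), 15 (A/G, transition), 16 (T/C, transition), 18 (G/T, transversion).
Of the 6 differences, 4 transitions and 2 transversions, so Ti/Tv = 4/2 = 2.000.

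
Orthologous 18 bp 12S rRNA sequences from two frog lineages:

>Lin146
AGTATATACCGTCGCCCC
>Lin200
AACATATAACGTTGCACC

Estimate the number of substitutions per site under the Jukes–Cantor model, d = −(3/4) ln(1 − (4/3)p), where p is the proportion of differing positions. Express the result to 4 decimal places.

The sequences differ at positions 2 (G/A), 3 (T/C), 9 (C/A), 13 (C/T), 16 (C/A).
p = 5/18 = 0.277778.
d = −0.75 · ln(1 − (4/3)·0.277778) = −0.75 · ln(0.629629) = −0.75 · (-0.462625) = 0.3470.

0.3470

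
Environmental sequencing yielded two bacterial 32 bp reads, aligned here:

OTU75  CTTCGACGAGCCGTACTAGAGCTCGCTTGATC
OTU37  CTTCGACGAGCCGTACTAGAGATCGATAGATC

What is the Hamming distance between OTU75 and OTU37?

3

Mismatches occur at site 22 (C→A), site 26 (C→A), site 28 (T→A).
That gives 3 mismatches out of 32 aligned sites, so the Hamming distance is 3.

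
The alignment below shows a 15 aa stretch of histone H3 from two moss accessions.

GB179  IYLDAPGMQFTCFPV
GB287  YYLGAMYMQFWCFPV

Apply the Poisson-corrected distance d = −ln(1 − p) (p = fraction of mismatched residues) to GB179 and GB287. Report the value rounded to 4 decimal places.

Differing sites — 1:I/Y; 4:D/G; 6:P/M; 7:G/Y; 11:T/W.
p = 5/15 = 0.333333.
d = −ln(1 − 0.333333) = −ln(0.666667) = 0.4055.

0.4055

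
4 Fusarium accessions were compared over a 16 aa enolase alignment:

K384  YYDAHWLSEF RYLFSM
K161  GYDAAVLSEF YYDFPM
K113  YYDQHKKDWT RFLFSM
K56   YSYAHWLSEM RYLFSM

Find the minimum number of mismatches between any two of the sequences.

3

Pairwise Hamming distances:
  K384 vs K161: 6
  K384 vs K113: 7
  K384 vs K56: 3
  K161 vs K113: 12
  K161 vs K56: 9
  K113 vs K56: 9
The smallest is 3, between K384 and K56.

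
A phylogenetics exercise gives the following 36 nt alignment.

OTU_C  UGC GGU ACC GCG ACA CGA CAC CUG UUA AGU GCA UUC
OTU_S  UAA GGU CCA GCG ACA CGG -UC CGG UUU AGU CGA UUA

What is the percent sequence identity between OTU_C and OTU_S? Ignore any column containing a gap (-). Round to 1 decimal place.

68.6%

Excluding the 1 gap column leaves 35 comparable sites.
Mismatches occur at site 2 (G↔A), site 3 (C↔A), site 7 (A↔C), site 9 (C↔A), site 18 (A↔G), site 20 (A↔U), site 23 (U↔G), site 27 (A↔U), site 31 (G↔C), site 32 (C↔G), site 36 (C↔A).
24 of the 35 comparable sites match, so the percent identity is 24/35 × 100 = 68.6%.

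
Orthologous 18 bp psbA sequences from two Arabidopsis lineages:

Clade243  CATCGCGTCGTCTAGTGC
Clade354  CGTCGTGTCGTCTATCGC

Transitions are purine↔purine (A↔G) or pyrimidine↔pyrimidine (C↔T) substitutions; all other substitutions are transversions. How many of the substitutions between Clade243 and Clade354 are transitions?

Mismatches occur at site 2 (A→G, transition), site 6 (C→T, transition), site 15 (G→T, transversion), site 16 (T→C, transition).
Of the 4 differences, 3 transitions and 1 transversion, so the answer is 3.

3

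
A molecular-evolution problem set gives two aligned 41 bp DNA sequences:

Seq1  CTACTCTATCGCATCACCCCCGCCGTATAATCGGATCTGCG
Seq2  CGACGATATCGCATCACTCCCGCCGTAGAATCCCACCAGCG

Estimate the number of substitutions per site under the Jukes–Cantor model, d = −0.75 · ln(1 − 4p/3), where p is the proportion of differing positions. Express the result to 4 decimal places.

Mismatches occur at site 2 (T→G), site 5 (T→G), site 6 (C→A), site 18 (C→T), site 28 (T→G), site 33 (G→C), site 34 (G→C), site 36 (T→C), site 38 (T→A).
p = 9/41 = 0.219512.
d = −0.75 · ln(1 − (4/3)·0.219512) = −0.75 · ln(0.707317) = −0.75 · (-0.346276) = 0.2597.

0.2597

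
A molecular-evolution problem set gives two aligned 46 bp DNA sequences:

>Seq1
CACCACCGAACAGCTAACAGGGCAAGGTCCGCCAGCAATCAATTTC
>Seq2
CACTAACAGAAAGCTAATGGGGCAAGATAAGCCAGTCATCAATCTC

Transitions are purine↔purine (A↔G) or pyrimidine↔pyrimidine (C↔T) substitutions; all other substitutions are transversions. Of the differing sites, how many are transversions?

The sequences differ at positions 4 (C/T, transition), 6 (C/A, transversion), 8 (G/A, transition), 9 (A/G, transition), 11 (C/A, transversion), 18 (C/T, transition), 19 (A/G, transition), 27 (G/A, transition), 29 (C/A, transversion), 30 (C/A, transversion), 36 (C/T, transition), 37 (A/C, transversion), 44 (T/C, transition).
Of the 13 differences, 8 transitions and 5 transversions, so the answer is 5.

5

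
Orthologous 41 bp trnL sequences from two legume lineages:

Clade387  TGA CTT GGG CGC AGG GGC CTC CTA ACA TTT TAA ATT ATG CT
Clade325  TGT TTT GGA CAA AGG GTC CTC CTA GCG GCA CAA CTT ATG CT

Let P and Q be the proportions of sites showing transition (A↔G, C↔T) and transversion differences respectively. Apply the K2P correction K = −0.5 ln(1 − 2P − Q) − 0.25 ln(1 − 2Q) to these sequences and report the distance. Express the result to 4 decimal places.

0.4211

The sequences differ at positions 3 (A/T, transversion), 4 (C/T, transition), 9 (G/A, transition), 11 (G/A, transition), 12 (C/A, transversion), 17 (G/T, transversion), 25 (A/G, transition), 27 (A/G, transition), 28 (T/G, transversion), 29 (T/C, transition), 30 (T/A, transversion), 31 (T/C, transition), 34 (A/C, transversion).
Of the 13 differences, 7 transitions and 6 transversions over 41 sites: P = 7/41 = 0.170732, Q = 6/41 = 0.146341.
d = −0.5·ln(0.512195) − 0.25·ln(0.707318) = −0.5·(-0.669050) − 0.25·(-0.346275) = 0.4211.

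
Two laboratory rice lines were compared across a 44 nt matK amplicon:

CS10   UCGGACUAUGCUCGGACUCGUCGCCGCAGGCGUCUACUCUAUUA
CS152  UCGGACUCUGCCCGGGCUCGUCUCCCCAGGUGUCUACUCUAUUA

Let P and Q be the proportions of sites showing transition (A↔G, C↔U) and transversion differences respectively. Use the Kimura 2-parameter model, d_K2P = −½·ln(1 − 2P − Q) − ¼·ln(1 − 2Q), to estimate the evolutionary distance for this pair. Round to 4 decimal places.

0.1511

The sequences differ at positions 8 (A/C, transversion), 12 (U/C, transition), 16 (A/G, transition), 23 (G/U, transversion), 26 (G/C, transversion), 31 (C/U, transition).
Of the 6 differences, 3 transitions and 3 transversions over 44 sites: P = 3/44 = 0.068182, Q = 3/44 = 0.068182.
d = −0.5·ln(0.795454) − 0.25·ln(0.863636) = −0.5·(-0.228842) − 0.25·(-0.146604) = 0.1511.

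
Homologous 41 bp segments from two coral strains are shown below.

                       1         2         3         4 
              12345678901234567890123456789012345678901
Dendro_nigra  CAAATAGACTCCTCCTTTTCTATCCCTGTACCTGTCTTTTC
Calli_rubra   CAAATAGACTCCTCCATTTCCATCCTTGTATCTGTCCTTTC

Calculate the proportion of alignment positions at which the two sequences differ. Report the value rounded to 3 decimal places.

0.122

Differing sites — 16:T/A; 21:T/C; 26:C/T; 31:C/T; 37:T/C.
There are 5 differences over 41 sites, so p = 5/41 = 0.122.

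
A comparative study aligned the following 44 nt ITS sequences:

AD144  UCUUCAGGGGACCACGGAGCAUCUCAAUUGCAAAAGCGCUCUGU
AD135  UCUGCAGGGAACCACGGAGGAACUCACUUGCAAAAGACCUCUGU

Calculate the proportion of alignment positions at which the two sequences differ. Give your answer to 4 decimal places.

Differing sites — 4:U/G; 10:G/A; 20:C/G; 22:U/A; 27:A/C; 37:C/A; 38:G/C.
There are 7 differences over 44 sites, so p = 7/44 = 0.1591.

0.1591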